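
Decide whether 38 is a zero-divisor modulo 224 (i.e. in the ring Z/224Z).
YES

gcd(38, 224) = 2 > 1, so 38 is not a unit in Z/224Z. In Z/nZ every nonzero non-unit is a zero-divisor: explicitly, take b = 224/gcd = 112 ≠ 0 (mod 224); then 38·112 = 4256 = 19·224, i.e. 38·112 ≡ 0 (mod 224). So 38 is a zero-divisor.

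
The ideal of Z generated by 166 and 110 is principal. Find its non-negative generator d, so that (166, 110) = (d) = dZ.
(166, 110) = (2); d = 2

In the PID Z, (a, b) is generated by gcd(a, b). Compute gcd(166, 110) with the extended Euclidean algorithm, tracking rows (r, s, t) with s·166 + t·110 = r:
  row A: (166, 1, 0)   [1·166 + 0·110 = 166]
  row B: (110, 0, 1)   [0·166 + 1·110 = 110]
  166 = 1·110 + 56   → row C = row A − 1·row B = (56, 1, −1)   [check: 1·166 − 1·110 = 56]
  110 = 1·56 + 54   → row D = row B − 1·row C = (54, −1, 2)   [check: −1·166 + 2·110 = 54]
  56 = 1·54 + 2   → row E = row C − 1·row D = (2, 2, −3)   [check: 2·166 − 3·110 = 2]
  54 = 27·2 + 0   → remainder 0, stop. gcd = 2 (last nonzero row E).
So gcd(166, 110) = 2, with Bézout identity 2·166 − 3·110 = 2. Containment (⊇): the Bézout identity exhibits 2 as an element of (166, 110), giving (2) ⊆ (166, 110). Containment (⊆): since 2 | 166 and 2 | 110 (166 = 2·83, 110 = 2·55), every Z-linear combination of 166 and 110 is divisible by 2, so (166, 110) ⊆ (2). Therefore (166, 110) = (2), d = 2.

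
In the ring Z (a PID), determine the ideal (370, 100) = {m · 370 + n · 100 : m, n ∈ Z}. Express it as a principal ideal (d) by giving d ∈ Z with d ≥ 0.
(370, 100) = (10); d = 10

In the PID Z, (a, b) is generated by gcd(a, b). Compute gcd(370, 100) with the extended Euclidean algorithm, tracking rows (r, s, t) with s·370 + t·100 = r:
  row A: (370, 1, 0)   [1·370 + 0·100 = 370]
  row B: (100, 0, 1)   [0·370 + 1·100 = 100]
  370 = 3·100 + 70   → row C = row A − 3·row B = (70, 1, −3)   [check: 1·370 − 3·100 = 70]
  100 = 1·70 + 30   → row D = row B − 1·row C = (30, −1, 4)   [check: −1·370 + 4·100 = 30]
  70 = 2·30 + 10   → row E = row C − 2·row D = (10, 3, −11)   [check: 3·370 − 11·100 = 10]
  30 = 3·10 + 0   → remainder 0, stop. gcd = 10 (last nonzero row E).
So gcd(370, 100) = 10, with Bézout identity 3·370 − 11·100 = 10. Containment (⊇): the Bézout identity exhibits 10 as an element of (370, 100), giving (10) ⊆ (370, 100). Containment (⊆): since 10 | 370 and 10 | 100 (370 = 10·37, 100 = 10·10), every Z-linear combination of 370 and 100 is divisible by 10, so (370, 100) ⊆ (10). Therefore (370, 100) = (10), d = 10.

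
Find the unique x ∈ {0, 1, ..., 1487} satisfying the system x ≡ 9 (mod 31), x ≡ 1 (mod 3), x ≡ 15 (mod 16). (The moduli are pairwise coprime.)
The moduli 31, 3, 16 are pairwise coprime, so by the CRT there is a unique solution mod 31·3·16 = 1488.
Solve by successive substitution. Start with x ≡ 9 (mod 31).
  Combine with x ≡ 1 (mod 3): write x = 9 + 31·t and require 9 + 31·t ≡ 1 (mod 3), i.e. 31·t ≡ 1 − 9 ≡ 1 (mod 3). Since 31^(−1) ≡ 1 (mod 3) (31 ≡ 1 (mod 3)), t ≡ 1·1 ≡ 1 (mod 3). So x ≡ 9 + 31·1 = 40 (mod 93).
  Combine with x ≡ 15 (mod 16): write x = 40 + 93·t and require 40 + 93·t ≡ 15 (mod 16), i.e. 93·t ≡ 15 − 40 ≡ 7 (mod 16). Since 93^(−1) ≡ 5 (mod 16) (93 ≡ 13 (mod 16)), t ≡ 5·7 ≡ 3 (mod 16). So x ≡ 40 + 93·3 = 319 (mod 1488).
Unique solution in [0, 1488): x = 319.

Final answer: x ≡ 319 (mod 1488); the representative in [0, 1488) is 319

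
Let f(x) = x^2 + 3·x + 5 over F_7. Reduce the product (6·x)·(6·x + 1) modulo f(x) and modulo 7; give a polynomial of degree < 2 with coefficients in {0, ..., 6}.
Multiply as integer polynomials: a · b = 36·x^2 + 6·x. Reducing coefficients mod 7: a · b ≡ x^2 + 6·x. Now divide by f(x) = x^2 + 3·x + 5 in F_7[x], eliminating the leading term at each step:
  leading term x^2: subtract (1)·f(x) = x^2 + 3·x + 5, leaving 3·x + 2 (coefficients mod 7)
The degree is now < 2, so this is the remainder. Hence a · b ≡ 3·x + 2 in F_7[x]/(f).

Final answer: a · b ≡ 3·x + 2 (mod f(x))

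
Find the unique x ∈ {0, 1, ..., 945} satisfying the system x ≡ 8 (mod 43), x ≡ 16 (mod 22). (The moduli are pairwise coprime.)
x ≡ 610 (mod 946); the representative in [0, 946) is 610

The moduli 43, 22 are pairwise coprime, so by the CRT there is a unique solution mod 43·22 = 946.
Solve by successive substitution. Start with x ≡ 8 (mod 43).
  Combine with x ≡ 16 (mod 22): write x = 8 + 43·t and require 8 + 43·t ≡ 16 (mod 22), i.e. 43·t ≡ 16 − 8 ≡ 8 (mod 22). Since 43^(−1) ≡ 21 (mod 22) (43 ≡ 21 (mod 22)), t ≡ 21·8 ≡ 14 (mod 22). So x ≡ 8 + 43·14 = 610 (mod 946).
Unique solution in [0, 946): x = 610.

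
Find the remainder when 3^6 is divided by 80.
9

Use repeated squaring. Binary(6) = 110. Walk through the bits of the exponent 6 left-to-right: at each bit after the leading one, square the running value, then multiply by 3 if the bit is 1 (always reducing mod 80):
  bit 1 = 1 (leading): start with 3.
  bit 2 = 1: square 3^2 = 9; bit is 1, so multiply 9·3 = 27 (mod 80).
  bit 3 = 0: square 27^2 = 729 ≡ 9 (mod 80).
Final value: 3^6 ≡ 9 (mod 80).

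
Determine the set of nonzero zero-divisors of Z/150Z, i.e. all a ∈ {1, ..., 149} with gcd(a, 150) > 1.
An element a ∈ Z/150Z (with a ≠ 0) is a zero-divisor iff gcd(a, 150) > 1 (because a is a unit precisely when gcd(a, n) = 1, and in Z/nZ every nonzero, non-unit element is a zero-divisor). Scan a = 1, ..., 149 and keep those with gcd(a, 150) > 1:
  gcd(2, 150) = 2, gcd(3, 150) = 3, gcd(4, 150) = 2, gcd(5, 150) = 5, gcd(6, 150) = 6, gcd(8, 150) = 2, gcd(9, 150) = 3, gcd(10, 150) = 10, gcd(12, 150) = 6, gcd(14, 150) = 2, gcd(15, 150) = 15, gcd(16, 150) = 2, gcd(18, 150) = 6, gcd(20, 150) = 10, gcd(21, 150) = 3, gcd(22, 150) = 2, gcd(24, 150) = 6, gcd(25, 150) = 25, gcd(26, 150) = 2, gcd(27, 150) = 3, gcd(28, 150) = 2, gcd(30, 150) = 30, gcd(32, 150) = 2, gcd(33, 150) = 3, gcd(34, 150) = 2, gcd(35, 150) = 5, gcd(36, 150) = 6, gcd(38, 150) = 2, gcd(39, 150) = 3, gcd(40, 150) = 10, gcd(42, 150) = 6, gcd(44, 150) = 2, gcd(45, 150) = 15, gcd(46, 150) = 2, gcd(48, 150) = 6, gcd(50, 150) = 50, gcd(51, 150) = 3, gcd(52, 150) = 2, gcd(54, 150) = 6, gcd(55, 150) = 5, gcd(56, 150) = 2, gcd(57, 150) = 3, gcd(58, 150) = 2, gcd(60, 150) = 30, gcd(62, 150) = 2, gcd(63, 150) = 3, gcd(64, 150) = 2, gcd(65, 150) = 5, gcd(66, 150) = 6, gcd(68, 150) = 2, gcd(69, 150) = 3, gcd(70, 150) = 10, gcd(72, 150) = 6, gcd(74, 150) = 2, gcd(75, 150) = 75, gcd(76, 150) = 2, gcd(78, 150) = 6, gcd(80, 150) = 10, gcd(81, 150) = 3, gcd(82, 150) = 2, gcd(84, 150) = 6, gcd(85, 150) = 5, gcd(86, 150) = 2, gcd(87, 150) = 3, gcd(88, 150) = 2, gcd(90, 150) = 30, gcd(92, 150) = 2, gcd(93, 150) = 3, gcd(94, 150) = 2, gcd(95, 150) = 5, gcd(96, 150) = 6, gcd(98, 150) = 2, gcd(99, 150) = 3, gcd(100, 150) = 50, gcd(102, 150) = 6, gcd(104, 150) = 2, gcd(105, 150) = 15, gcd(106, 150) = 2, gcd(108, 150) = 6, gcd(110, 150) = 10, gcd(111, 150) = 3, gcd(112, 150) = 2, gcd(114, 150) = 6, gcd(115, 150) = 5, gcd(116, 150) = 2, gcd(117, 150) = 3, gcd(118, 150) = 2, gcd(120, 150) = 30, gcd(122, 150) = 2, gcd(123, 150) = 3, gcd(124, 150) = 2, gcd(125, 150) = 25, gcd(126, 150) = 6, gcd(128, 150) = 2, gcd(129, 150) = 3, gcd(130, 150) = 10, gcd(132, 150) = 6, gcd(134, 150) = 2, gcd(135, 150) = 15, gcd(136, 150) = 2, gcd(138, 150) = 6, gcd(140, 150) = 10, gcd(141, 150) = 3, gcd(142, 150) = 2, gcd(144, 150) = 6, gcd(145, 150) = 5, gcd(146, 150) = 2, gcd(147, 150) = 3, gcd(148, 150) = 2.
All other a ∈ {1, ..., 149} have gcd(a, 150) = 1 and are units. So the nonzero zero-divisors are exactly the 109 values of a appearing in this scan.

Final answer: nonzero zero-divisors of Z/150Z = {2, 3, 4, 5, 6, 8, 9, 10, 12, 14, 15, 16, 18, 20, 21, 22, 24, 25, 26, 27, 28, 30, 32, 33, 34, 35, 36, 38, 39, 40, 42, 44, 45, 46, 48, 50, 51, 52, 54, 55, 56, 57, 58, 60, 62, 63, 64, 65, 66, 68, 69, 70, 72, 74, 75, 76, 78, 80, 81, 82, 84, 85, 86, 87, 88, 90, 92, 93, 94, 95, 96, 98, 99, 100, 102, 104, 105, 106, 108, 110, 111, 112, 114, 115, 116, 117, 118, 120, 122, 123, 124, 125, 126, 128, 129, 130, 132, 134, 135, 136, 138, 140, 141, 142, 144, 145, 146, 147, 148}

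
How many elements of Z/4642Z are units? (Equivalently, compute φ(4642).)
An element a ∈ Z/4642Z is a unit iff gcd(a, 4642) = 1, so the number of units is φ(4642). φ is multiplicative, with φ(p^e) = p^e − p^(e−1). Factorise 4642 = 2 · 11 · 211. Then
  φ(4642) = (2 − 1) · (11 − 1) · (211 − 1) = 1 · 10 · 210 = 2100.

Final answer: Z/4642Z has φ(4642) = 2100 units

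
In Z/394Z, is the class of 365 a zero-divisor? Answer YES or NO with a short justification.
gcd(365, 394) = 1, so 365 is a unit in Z/394Z (it has a multiplicative inverse). A unit cannot be a zero-divisor: if 365·b ≡ 0 then multiplying both sides by 365^(−1) gives b ≡ 0. So 365 is not a zero-divisor.

Final answer: NO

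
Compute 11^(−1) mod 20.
11^(−1) ≡ 11 (mod 20)

Apply the extended Euclidean algorithm to (20, 11), tracking rows (r, s, t) with s·20 + t·11 = r. Each division r_prev = q·r_cur + r_new produces the new row as (previous row) − q·(current row):
  row A: (20, 1, 0)   [1·20 + 0·11 = 20]
  row B: (11, 0, 1)   [0·20 + 1·11 = 11]
  20 = 1·11 + 9   → row C = row A − 1·row B = (9, 1, −1)   [check: 1·20 − 1·11 = 9]
  11 = 1·9 + 2   → row D = row B − 1·row C = (2, −1, 2)   [check: −1·20 + 2·11 = 2]
  9 = 4·2 + 1   → row E = row C − 4·row D = (1, 5, −9)   [check: 5·20 − 9·11 = 1]
  2 = 2·1 + 0   → remainder 0, stop. gcd = 1 (last nonzero row E).
The gcd is 1, so 11 is invertible mod 20. The last nonzero row gives 5·20 − 9·11 = 1, so t = −9. So 11^(−1) ≡ −9 ≡ 11 (mod 20). Verify: 11 · 11 = 121 ≡ 1 (mod 20). ✓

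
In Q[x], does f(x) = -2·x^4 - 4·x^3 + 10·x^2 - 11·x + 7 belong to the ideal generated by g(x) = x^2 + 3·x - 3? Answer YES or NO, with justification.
In Q[x] the ideal (g) consists of all multiples of g, so f ∈ (g) iff g | f, i.e. iff the remainder of f on division by g is 0. Divide f by g (g is monic, so eliminate the leading term of the running remainder at each step):
  leading term -2·x^4: subtract (-2·x^2)·g(x) = -2·x^4 - 6·x^3 + 6·x^2, leaving 2·x^3 + 4·x^2 - 11·x + 7
  leading term 2·x^3: subtract (2·x)·g(x) = 2·x^3 + 6·x^2 - 6·x, leaving -2·x^2 - 5·x + 7
  leading term -2·x^2: subtract (-2)·g(x) = -2·x^2 - 6·x + 6, leaving x + 1
The remainder r(x) = x + 1 ≠ 0 (and deg r < deg g), so g ∤ f, i.e. f ∉ (g).

Final answer: NO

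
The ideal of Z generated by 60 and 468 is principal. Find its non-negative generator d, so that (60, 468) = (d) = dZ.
In the PID Z, (a, b) is generated by gcd(a, b). Compute gcd(468, 60) with the extended Euclidean algorithm, tracking rows (r, s, t) with s·468 + t·60 = r:
  row A: (468, 1, 0)   [1·468 + 0·60 = 468]
  row B: (60, 0, 1)   [0·468 + 1·60 = 60]
  468 = 7·60 + 48   → row C = row A − 7·row B = (48, 1, −7)   [check: 1·468 − 7·60 = 48]
  60 = 1·48 + 12   → row D = row B − 1·row C = (12, −1, 8)   [check: −1·468 + 8·60 = 12]
  48 = 4·12 + 0   → remainder 0, stop. gcd = 12 (last nonzero row D).
So gcd(60, 468) = 12, with Bézout identity −1·468 + 8·60 = 12. Containment (⊇): the Bézout identity exhibits 12 as an element of (60, 468), giving (12) ⊆ (60, 468). Containment (⊆): since 12 | 60 and 12 | 468 (60 = 12·5, 468 = 12·39), every Z-linear combination of 60 and 468 is divisible by 12, so (60, 468) ⊆ (12). Therefore (60, 468) = (12), d = 12.

Final answer: (60, 468) = (12); d = 12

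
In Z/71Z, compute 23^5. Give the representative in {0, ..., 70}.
51

Use repeated squaring. Binary(5) = 101. Walk through the bits of the exponent 5 left-to-right: at each bit after the leading one, square the running value, then multiply by 23 if the bit is 1 (always reducing mod 71):
  bit 1 = 1 (leading): start with 23.
  bit 2 = 0: square 23^2 = 529 ≡ 32 (mod 71).
  bit 3 = 1: square 32^2 = 1024 ≡ 30; bit is 1, so multiply 30·23 = 690 ≡ 51 (mod 71).
Final value: 23^5 ≡ 51 (mod 71).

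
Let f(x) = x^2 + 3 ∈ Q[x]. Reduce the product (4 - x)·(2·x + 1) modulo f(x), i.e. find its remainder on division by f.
a · b ≡ 7·x + 10 (mod f(x))

First multiply in Q[x] without reducing: a · b = -2·x^2 + 7·x + 4. Now divide by f(x) = x^2 + 3, eliminating the leading term at each step:
  leading term -2·x^2: subtract (-2)·f(x) = -2·x^2 - 6, leaving 7·x + 10
The degree is now < 2, so this is the remainder. Hence a · b ≡ 7·x + 10 in Q[x]/(f).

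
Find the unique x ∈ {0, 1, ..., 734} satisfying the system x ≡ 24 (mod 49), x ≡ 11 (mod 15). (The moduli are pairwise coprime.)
The moduli 49, 15 are pairwise coprime, so by the CRT there is a unique solution mod 49·15 = 735.
Solve by successive substitution. Start with x ≡ 24 (mod 49).
  Combine with x ≡ 11 (mod 15): write x = 24 + 49·t and require 24 + 49·t ≡ 11 (mod 15), i.e. 49·t ≡ 11 − 24 ≡ 2 (mod 15). Since 49^(−1) ≡ 4 (mod 15) (49 ≡ 4 (mod 15)), t ≡ 4·2 ≡ 8 (mod 15). So x ≡ 24 + 49·8 = 416 (mod 735).
Unique solution in [0, 735): x = 416.

Final answer: x ≡ 416 (mod 735); the representative in [0, 735) is 416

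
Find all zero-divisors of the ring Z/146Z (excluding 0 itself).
An element a ∈ Z/146Z (with a ≠ 0) is a zero-divisor iff gcd(a, 146) > 1 (because a is a unit precisely when gcd(a, n) = 1, and in Z/nZ every nonzero, non-unit element is a zero-divisor). Scan a = 1, ..., 145 and keep those with gcd(a, 146) > 1:
  gcd(2, 146) = 2, gcd(4, 146) = 2, gcd(6, 146) = 2, gcd(8, 146) = 2, gcd(10, 146) = 2, gcd(12, 146) = 2, gcd(14, 146) = 2, gcd(16, 146) = 2, gcd(18, 146) = 2, gcd(20, 146) = 2, gcd(22, 146) = 2, gcd(24, 146) = 2, gcd(26, 146) = 2, gcd(28, 146) = 2, gcd(30, 146) = 2, gcd(32, 146) = 2, gcd(34, 146) = 2, gcd(36, 146) = 2, gcd(38, 146) = 2, gcd(40, 146) = 2, gcd(42, 146) = 2, gcd(44, 146) = 2, gcd(46, 146) = 2, gcd(48, 146) = 2, gcd(50, 146) = 2, gcd(52, 146) = 2, gcd(54, 146) = 2, gcd(56, 146) = 2, gcd(58, 146) = 2, gcd(60, 146) = 2, gcd(62, 146) = 2, gcd(64, 146) = 2, gcd(66, 146) = 2, gcd(68, 146) = 2, gcd(70, 146) = 2, gcd(72, 146) = 2, gcd(73, 146) = 73, gcd(74, 146) = 2, gcd(76, 146) = 2, gcd(78, 146) = 2, gcd(80, 146) = 2, gcd(82, 146) = 2, gcd(84, 146) = 2, gcd(86, 146) = 2, gcd(88, 146) = 2, gcd(90, 146) = 2, gcd(92, 146) = 2, gcd(94, 146) = 2, gcd(96, 146) = 2, gcd(98, 146) = 2, gcd(100, 146) = 2, gcd(102, 146) = 2, gcd(104, 146) = 2, gcd(106, 146) = 2, gcd(108, 146) = 2, gcd(110, 146) = 2, gcd(112, 146) = 2, gcd(114, 146) = 2, gcd(116, 146) = 2, gcd(118, 146) = 2, gcd(120, 146) = 2, gcd(122, 146) = 2, gcd(124, 146) = 2, gcd(126, 146) = 2, gcd(128, 146) = 2, gcd(130, 146) = 2, gcd(132, 146) = 2, gcd(134, 146) = 2, gcd(136, 146) = 2, gcd(138, 146) = 2, gcd(140, 146) = 2, gcd(142, 146) = 2, gcd(144, 146) = 2.
All other a ∈ {1, ..., 145} have gcd(a, 146) = 1 and are units. So the nonzero zero-divisors are exactly the 73 values of a appearing in this scan.

Final answer: nonzero zero-divisors of Z/146Z = {2, 4, 6, 8, 10, 12, 14, 16, 18, 20, 22, 24, 26, 28, 30, 32, 34, 36, 38, 40, 42, 44, 46, 48, 50, 52, 54, 56, 58, 60, 62, 64, 66, 68, 70, 72, 73, 74, 76, 78, 80, 82, 84, 86, 88, 90, 92, 94, 96, 98, 100, 102, 104, 106, 108, 110, 112, 114, 116, 118, 120, 122, 124, 126, 128, 130, 132, 134, 136, 138, 140, 142, 144}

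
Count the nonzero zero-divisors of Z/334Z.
Z/334Z has 167 nonzero zero-divisors

In Z/334Z each nonzero element is either a unit (gcd with 334 is 1) or a zero-divisor (gcd > 1). The number of units is φ(334): factorise 334 = 2 · 167, so φ(334) = (2 − 1) · (167 − 1) = 1 · 166 = 166. The nonzero elements number 334 − 1 = 333. Hence the nonzero zero-divisors number 333 − 166 = 167.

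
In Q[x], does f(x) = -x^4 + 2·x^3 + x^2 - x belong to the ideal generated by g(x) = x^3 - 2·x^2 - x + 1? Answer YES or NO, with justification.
YES

In Q[x] the ideal (g) consists of all multiples of g, so f ∈ (g) iff g | f, i.e. iff the remainder of f on division by g is 0. Divide f by g (g is monic, so eliminate the leading term of the running remainder at each step):
  leading term -x^4: subtract (-x)·g(x) = -x^4 + 2·x^3 + x^2 - x, leaving 0
The remainder is 0, so f(x) = g(x) · h(x) with h(x) = -x. Hence g | f, i.e. f ∈ (g).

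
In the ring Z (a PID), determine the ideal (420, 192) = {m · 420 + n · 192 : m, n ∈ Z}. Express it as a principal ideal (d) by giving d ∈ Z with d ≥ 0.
(420, 192) = (12); d = 12

In the PID Z, (a, b) is generated by gcd(a, b). Compute gcd(420, 192) with the extended Euclidean algorithm, tracking rows (r, s, t) with s·420 + t·192 = r:
  row A: (420, 1, 0)   [1·420 + 0·192 = 420]
  row B: (192, 0, 1)   [0·420 + 1·192 = 192]
  420 = 2·192 + 36   → row C = row A − 2·row B = (36, 1, −2)   [check: 1·420 − 2·192 = 36]
  192 = 5·36 + 12   → row D = row B − 5·row C = (12, −5, 11)   [check: −5·420 + 11·192 = 12]
  36 = 3·12 + 0   → remainder 0, stop. gcd = 12 (last nonzero row D).
So gcd(420, 192) = 12, with Bézout identity −5·420 + 11·192 = 12. Containment (⊇): the Bézout identity exhibits 12 as an element of (420, 192), giving (12) ⊆ (420, 192). Containment (⊆): since 12 | 420 and 12 | 192 (420 = 12·35, 192 = 12·16), every Z-linear combination of 420 and 192 is divisible by 12, so (420, 192) ⊆ (12). Therefore (420, 192) = (12), d = 12.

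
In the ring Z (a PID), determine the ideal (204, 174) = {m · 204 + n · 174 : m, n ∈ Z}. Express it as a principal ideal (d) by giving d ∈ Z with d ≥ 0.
In the PID Z, (a, b) is generated by gcd(a, b). Compute gcd(204, 174) with the extended Euclidean algorithm, tracking rows (r, s, t) with s·204 + t·174 = r:
  row A: (204, 1, 0)   [1·204 + 0·174 = 204]
  row B: (174, 0, 1)   [0·204 + 1·174 = 174]
  204 = 1·174 + 30   → row C = row A − 1·row B = (30, 1, −1)   [check: 1·204 − 1·174 = 30]
  174 = 5·30 + 24   → row D = row B − 5·row C = (24, −5, 6)   [check: −5·204 + 6·174 = 24]
  30 = 1·24 + 6   → row E = row C − 1·row D = (6, 6, −7)   [check: 6·204 − 7·174 = 6]
  24 = 4·6 + 0   → remainder 0, stop. gcd = 6 (last nonzero row E).
So gcd(204, 174) = 6, with Bézout identity 6·204 − 7·174 = 6. Containment (⊇): the Bézout identity exhibits 6 as an element of (204, 174), giving (6) ⊆ (204, 174). Containment (⊆): since 6 | 204 and 6 | 174 (204 = 6·34, 174 = 6·29), every Z-linear combination of 204 and 174 is divisible by 6, so (204, 174) ⊆ (6). Therefore (204, 174) = (6), d = 6.

Final answer: (204, 174) = (6); d = 6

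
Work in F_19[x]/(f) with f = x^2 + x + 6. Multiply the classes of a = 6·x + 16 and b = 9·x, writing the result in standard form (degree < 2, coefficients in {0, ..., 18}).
Multiply as integer polynomials: a · b = 54·x^2 + 144·x. Reducing coefficients mod 19: a · b ≡ 16·x^2 + 11·x. Now divide by f(x) = x^2 + x + 6 in F_19[x], eliminating the leading term at each step:
  leading term 16·x^2: subtract (16)·f(x) = 16·x^2 + 16·x + 1, leaving 14·x + 18 (coefficients mod 19)
The degree is now < 2, so this is the remainder. Hence a · b ≡ 14·x + 18 in F_19[x]/(f).

Final answer: a · b ≡ 14·x + 18 (mod f(x))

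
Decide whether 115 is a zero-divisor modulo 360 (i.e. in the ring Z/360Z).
YES

gcd(115, 360) = 5 > 1, so 115 is not a unit in Z/360Z. In Z/nZ every nonzero non-unit is a zero-divisor: explicitly, take b = 360/gcd = 72 ≠ 0 (mod 360); then 115·72 = 8280 = 23·360, i.e. 115·72 ≡ 0 (mod 360). So 115 is a zero-divisor.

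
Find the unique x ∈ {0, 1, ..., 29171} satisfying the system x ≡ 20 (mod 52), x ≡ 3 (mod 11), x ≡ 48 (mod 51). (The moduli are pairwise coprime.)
The moduli 52, 11, 51 are pairwise coprime, so by the CRT there is a unique solution mod 52·11·51 = 29172.
Solve by successive substitution. Start with x ≡ 20 (mod 52).
  Combine with x ≡ 3 (mod 11): write x = 20 + 52·t and require 20 + 52·t ≡ 3 (mod 11), i.e. 52·t ≡ 3 − 20 ≡ 5 (mod 11). Since 52^(−1) ≡ 7 (mod 11) (52 ≡ 8 (mod 11)), t ≡ 7·5 ≡ 2 (mod 11). So x ≡ 20 + 52·2 = 124 (mod 572).
  Combine with x ≡ 48 (mod 51): write x = 124 + 572·t and require 124 + 572·t ≡ 48 (mod 51), i.e. 572·t ≡ 48 − 124 ≡ 26 (mod 51). Since 572^(−1) ≡ 14 (mod 51) (572 ≡ 11 (mod 51)), t ≡ 14·26 ≡ 7 (mod 51). So x ≡ 124 + 572·7 = 4128 (mod 29172).
Unique solution in [0, 29172): x = 4128.

Final answer: x ≡ 4128 (mod 29172); the representative in [0, 29172) is 4128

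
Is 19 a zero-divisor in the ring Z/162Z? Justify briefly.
NO

gcd(19, 162) = 1, so 19 is a unit in Z/162Z (it has a multiplicative inverse). A unit cannot be a zero-divisor: if 19·b ≡ 0 then multiplying both sides by 19^(−1) gives b ≡ 0. So 19 is not a zero-divisor.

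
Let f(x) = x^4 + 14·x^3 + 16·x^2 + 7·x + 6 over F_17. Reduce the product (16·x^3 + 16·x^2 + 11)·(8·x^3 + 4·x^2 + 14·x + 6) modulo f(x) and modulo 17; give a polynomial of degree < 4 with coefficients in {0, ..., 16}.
Multiply as integer polynomials: a · b = 128·x^6 + 192·x^5 + 288·x^4 + 408·x^3 + 140·x^2 + 154·x + 66. Reducing coefficients mod 17: a · b ≡ 9·x^6 + 5·x^5 + 16·x^4 + 4·x^2 + x + 15. Now divide by f(x) = x^4 + 14·x^3 + 16·x^2 + 7·x + 6 in F_17[x], eliminating the leading term at each step:
  leading term 9·x^6: subtract (9·x^2)·f(x) = 9·x^6 + 7·x^5 + 8·x^4 + 12·x^3 + 3·x^2, leaving 15·x^5 + 8·x^4 + 5·x^3 + x^2 + x + 15 (coefficients mod 17)
  leading term 15·x^5: subtract (15·x)·f(x) = 15·x^5 + 6·x^4 + 2·x^3 + 3·x^2 + 5·x, leaving 2·x^4 + 3·x^3 + 15·x^2 + 13·x + 15 (coefficients mod 17)
  leading term 2·x^4: subtract (2)·f(x) = 2·x^4 + 11·x^3 + 15·x^2 + 14·x + 12, leaving 9·x^3 + 16·x + 3 (coefficients mod 17)
The degree is now < 4, so this is the remainder. Hence a · b ≡ 9·x^3 + 16·x + 3 in F_17[x]/(f).

Final answer: a · b ≡ 9·x^3 + 16·x + 3 (mod f(x))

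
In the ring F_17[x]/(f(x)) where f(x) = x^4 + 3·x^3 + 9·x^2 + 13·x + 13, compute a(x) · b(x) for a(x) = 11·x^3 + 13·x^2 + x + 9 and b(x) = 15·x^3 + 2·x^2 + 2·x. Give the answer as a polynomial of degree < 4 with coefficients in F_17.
a · b ≡ 6·x^3 + 15·x^2 + 5·x + 11 (mod f(x))

Multiply as integer polynomials: a · b = 165·x^6 + 217·x^5 + 63·x^4 + 163·x^3 + 20·x^2 + 18·x. Reducing coefficients mod 17: a · b ≡ 12·x^6 + 13·x^5 + 12·x^4 + 10·x^3 + 3·x^2 + x. Now divide by f(x) = x^4 + 3·x^3 + 9·x^2 + 13·x + 13 in F_17[x], eliminating the leading term at each step:
  leading term 12·x^6: subtract (12·x^2)·f(x) = 12·x^6 + 2·x^5 + 6·x^4 + 3·x^3 + 3·x^2, leaving 11·x^5 + 6·x^4 + 7·x^3 + x (coefficients mod 17)
  leading term 11·x^5: subtract (11·x)·f(x) = 11·x^5 + 16·x^4 + 14·x^3 + 7·x^2 + 7·x, leaving 7·x^4 + 10·x^3 + 10·x^2 + 11·x (coefficients mod 17)
  leading term 7·x^4: subtract (7)·f(x) = 7·x^4 + 4·x^3 + 12·x^2 + 6·x + 6, leaving 6·x^3 + 15·x^2 + 5·x + 11 (coefficients mod 17)
The degree is now < 4, so this is the remainder. Hence a · b ≡ 6·x^3 + 15·x^2 + 5·x + 11 in F_17[x]/(f).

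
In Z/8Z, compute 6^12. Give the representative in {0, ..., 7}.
0

Use repeated squaring. Binary(12) = 1100. Walk through the bits of the exponent 12 left-to-right: at each bit after the leading one, square the running value, then multiply by 6 if the bit is 1 (always reducing mod 8):
  bit 1 = 1 (leading): start with 6.
  bit 2 = 1: square 6^2 = 36 ≡ 4; bit is 1, so multiply 4·6 = 24 ≡ 0 (mod 8).
  bit 3 = 0: square 0^2 = 0 (mod 8).
  bit 4 = 0: square 0^2 = 0 (mod 8).
Final value: 6^12 ≡ 0 (mod 8).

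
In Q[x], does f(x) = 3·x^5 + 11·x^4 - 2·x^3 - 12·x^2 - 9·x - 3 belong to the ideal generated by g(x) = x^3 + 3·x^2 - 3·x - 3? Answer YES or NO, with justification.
YES

In Q[x] the ideal (g) consists of all multiples of g, so f ∈ (g) iff g | f, i.e. iff the remainder of f on division by g is 0. Divide f by g (g is monic, so eliminate the leading term of the running remainder at each step):
  leading term 3·x^5: subtract (3·x^2)·g(x) = 3·x^5 + 9·x^4 - 9·x^3 - 9·x^2, leaving 2·x^4 + 7·x^3 - 3·x^2 - 9·x - 3
  leading term 2·x^4: subtract (2·x)·g(x) = 2·x^4 + 6·x^3 - 6·x^2 - 6·x, leaving x^3 + 3·x^2 - 3·x - 3
  leading term x^3: subtract (1)·g(x) = x^3 + 3·x^2 - 3·x - 3, leaving 0
The remainder is 0, so f(x) = g(x) · h(x) with h(x) = 3·x^2 + 2·x + 1. Hence g | f, i.e. f ∈ (g).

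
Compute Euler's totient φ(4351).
φ is multiplicative, with φ(p^e) = p^e − p^(e−1). Factorise 4351 = 19 · 229. Then
  φ(4351) = (19 − 1) · (229 − 1) = 18 · 228 = 4104.

Final answer: φ(4351) = 4104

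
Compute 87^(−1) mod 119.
Apply the extended Euclidean algorithm to (119, 87), tracking rows (r, s, t) with s·119 + t·87 = r. Each division r_prev = q·r_cur + r_new produces the new row as (previous row) − q·(current row):
  row A: (119, 1, 0)   [1·119 + 0·87 = 119]
  row B: (87, 0, 1)   [0·119 + 1·87 = 87]
  119 = 1·87 + 32   → row C = row A − 1·row B = (32, 1, −1)   [check: 1·119 − 1·87 = 32]
  87 = 2·32 + 23   → row D = row B − 2·row C = (23, −2, 3)   [check: −2·119 + 3·87 = 23]
  32 = 1·23 + 9   → row E = row C − 1·row D = (9, 3, −4)   [check: 3·119 − 4·87 = 9]
  23 = 2·9 + 5   → row F = row D − 2·row E = (5, −8, 11)   [check: −8·119 + 11·87 = 5]
  9 = 1·5 + 4   → row G = row E − 1·row F = (4, 11, −15)   [check: 11·119 − 15·87 = 4]
  5 = 1·4 + 1   → row H = row F − 1·row G = (1, −19, 26)   [check: −19·119 + 26·87 = 1]
  4 = 4·1 + 0   → remainder 0, stop. gcd = 1 (last nonzero row H).
The gcd is 1, so 87 is invertible mod 119. The last nonzero row gives −19·119 + 26·87 = 1, so t = 26. So 87^(−1) ≡ 26 (mod 119). Verify: 87 · 26 = 2262 ≡ 1 (mod 119). ✓

Final answer: 87^(−1) ≡ 26 (mod 119)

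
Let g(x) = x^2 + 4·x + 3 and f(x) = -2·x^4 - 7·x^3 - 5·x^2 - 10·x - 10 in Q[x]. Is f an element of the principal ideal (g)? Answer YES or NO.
In Q[x] the ideal (g) consists of all multiples of g, so f ∈ (g) iff g | f, i.e. iff the remainder of f on division by g is 0. Divide f by g (g is monic, so eliminate the leading term of the running remainder at each step):
  leading term -2·x^4: subtract (-2·x^2)·g(x) = -2·x^4 - 8·x^3 - 6·x^2, leaving x^3 + x^2 - 10·x - 10
  leading term x^3: subtract (x)·g(x) = x^3 + 4·x^2 + 3·x, leaving -3·x^2 - 13·x - 10
  leading term -3·x^2: subtract (-3)·g(x) = -3·x^2 - 12·x - 9, leaving -x - 1
The remainder r(x) = -x - 1 ≠ 0 (and deg r < deg g), so g ∤ f, i.e. f ∉ (g).

Final answer: NO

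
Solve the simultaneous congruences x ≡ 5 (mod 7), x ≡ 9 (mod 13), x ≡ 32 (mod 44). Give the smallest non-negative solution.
The moduli 7, 13, 44 are pairwise coprime, so by the CRT there is a unique solution mod 7·13·44 = 4004.
Solve by successive substitution. Start with x ≡ 5 (mod 7).
  Combine with x ≡ 9 (mod 13): write x = 5 + 7·t and require 5 + 7·t ≡ 9 (mod 13), i.e. 7·t ≡ 9 − 5 ≡ 4 (mod 13). Since 7^(−1) ≡ 2 (mod 13), t ≡ 2·4 ≡ 8 (mod 13). So x ≡ 5 + 7·8 = 61 (mod 91).
  Combine with x ≡ 32 (mod 44): write x = 61 + 91·t and require 61 + 91·t ≡ 32 (mod 44), i.e. 91·t ≡ 32 − 61 ≡ 15 (mod 44). Since 91^(−1) ≡ 15 (mod 44) (91 ≡ 3 (mod 44)), t ≡ 15·15 ≡ 5 (mod 44). So x ≡ 61 + 91·5 = 516 (mod 4004).
Unique solution in [0, 4004): x = 516.

Final answer: x ≡ 516 (mod 4004); the representative in [0, 4004) is 516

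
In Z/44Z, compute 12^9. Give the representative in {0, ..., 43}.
12

Use repeated squaring. Binary(9) = 1001. Walk through the bits of the exponent 9 left-to-right: at each bit after the leading one, square the running value, then multiply by 12 if the bit is 1 (always reducing mod 44):
  bit 1 = 1 (leading): start with 12.
  bit 2 = 0: square 12^2 = 144 ≡ 12 (mod 44).
  bit 3 = 0: square 12^2 = 144 ≡ 12 (mod 44).
  bit 4 = 1: square 12^2 = 144 ≡ 12; bit is 1, so multiply 12·12 = 144 ≡ 12 (mod 44).
Final value: 12^9 ≡ 12 (mod 44).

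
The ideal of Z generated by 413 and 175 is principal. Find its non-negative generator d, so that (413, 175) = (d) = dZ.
In the PID Z, (a, b) is generated by gcd(a, b). Compute gcd(413, 175) with the extended Euclidean algorithm, tracking rows (r, s, t) with s·413 + t·175 = r:
  row A: (413, 1, 0)   [1·413 + 0·175 = 413]
  row B: (175, 0, 1)   [0·413 + 1·175 = 175]
  413 = 2·175 + 63   → row C = row A − 2·row B = (63, 1, −2)   [check: 1·413 − 2·175 = 63]
  175 = 2·63 + 49   → row D = row B − 2·row C = (49, −2, 5)   [check: −2·413 + 5·175 = 49]
  63 = 1·49 + 14   → row E = row C − 1·row D = (14, 3, −7)   [check: 3·413 − 7·175 = 14]
  49 = 3·14 + 7   → row F = row D − 3·row E = (7, −11, 26)   [check: −11·413 + 26·175 = 7]
  14 = 2·7 + 0   → remainder 0, stop. gcd = 7 (last nonzero row F).
So gcd(413, 175) = 7, with Bézout identity −11·413 + 26·175 = 7. Containment (⊇): the Bézout identity exhibits 7 as an element of (413, 175), giving (7) ⊆ (413, 175). Containment (⊆): since 7 | 413 and 7 | 175 (413 = 7·59, 175 = 7·25), every Z-linear combination of 413 and 175 is divisible by 7, so (413, 175) ⊆ (7). Therefore (413, 175) = (7), d = 7.

Final answer: (413, 175) = (7); d = 7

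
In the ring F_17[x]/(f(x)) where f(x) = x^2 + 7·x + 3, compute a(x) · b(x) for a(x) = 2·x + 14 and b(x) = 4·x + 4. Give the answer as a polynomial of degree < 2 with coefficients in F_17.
Multiply as integer polynomials: a · b = 8·x^2 + 64·x + 56. Reducing coefficients mod 17: a · b ≡ 8·x^2 + 13·x + 5. Now divide by f(x) = x^2 + 7·x + 3 in F_17[x], eliminating the leading term at each step:
  leading term 8·x^2: subtract (8)·f(x) = 8·x^2 + 5·x + 7, leaving 8·x + 15 (coefficients mod 17)
The degree is now < 2, so this is the remainder. Hence a · b ≡ 8·x + 15 in F_17[x]/(f).

Final answer: a · b ≡ 8·x + 15 (mod f(x))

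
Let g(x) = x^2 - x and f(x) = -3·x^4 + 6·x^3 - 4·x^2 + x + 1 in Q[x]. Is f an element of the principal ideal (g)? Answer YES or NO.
NO

In Q[x] the ideal (g) consists of all multiples of g, so f ∈ (g) iff g | f, i.e. iff the remainder of f on division by g is 0. Divide f by g (g is monic, so eliminate the leading term of the running remainder at each step):
  leading term -3·x^4: subtract (-3·x^2)·g(x) = -3·x^4 + 3·x^3, leaving 3·x^3 - 4·x^2 + x + 1
  leading term 3·x^3: subtract (3·x)·g(x) = 3·x^3 - 3·x^2, leaving -x^2 + x + 1
  leading term -x^2: subtract (-1)·g(x) = -x^2 + x, leaving 1
The remainder r(x) = 1 ≠ 0 (and deg r < deg g), so g ∤ f, i.e. f ∉ (g).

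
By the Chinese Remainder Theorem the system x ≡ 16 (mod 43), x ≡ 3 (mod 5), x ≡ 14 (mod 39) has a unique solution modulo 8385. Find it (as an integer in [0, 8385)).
The moduli 43, 5, 39 are pairwise coprime, so by the CRT there is a unique solution mod 43·5·39 = 8385.
Solve by successive substitution. Start with x ≡ 16 (mod 43).
  Combine with x ≡ 3 (mod 5): write x = 16 + 43·t and require 16 + 43·t ≡ 3 (mod 5), i.e. 43·t ≡ 3 − 16 ≡ 2 (mod 5). Since 43^(−1) ≡ 2 (mod 5) (43 ≡ 3 (mod 5)), t ≡ 2·2 ≡ 4 (mod 5). So x ≡ 16 + 43·4 = 188 (mod 215).
  Combine with x ≡ 14 (mod 39): write x = 188 + 215·t and require 188 + 215·t ≡ 14 (mod 39), i.e. 215·t ≡ 14 − 188 ≡ 21 (mod 39). Since 215^(−1) ≡ 2 (mod 39) (215 ≡ 20 (mod 39)), t ≡ 2·21 ≡ 3 (mod 39). So x ≡ 188 + 215·3 = 833 (mod 8385).
Unique solution in [0, 8385): x = 833.

Final answer: x ≡ 833 (mod 8385); the representative in [0, 8385) is 833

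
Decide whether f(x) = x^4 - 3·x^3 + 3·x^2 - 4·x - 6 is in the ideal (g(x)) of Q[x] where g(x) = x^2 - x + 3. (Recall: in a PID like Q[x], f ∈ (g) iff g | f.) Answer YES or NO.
In Q[x] the ideal (g) consists of all multiples of g, so f ∈ (g) iff g | f, i.e. iff the remainder of f on division by g is 0. Divide f by g (g is monic, so eliminate the leading term of the running remainder at each step):
  leading term x^4: subtract (x^2)·g(x) = x^4 - x^3 + 3·x^2, leaving -2·x^3 - 4·x - 6
  leading term -2·x^3: subtract (-2·x)·g(x) = -2·x^3 + 2·x^2 - 6·x, leaving -2·x^2 + 2·x - 6
  leading term -2·x^2: subtract (-2)·g(x) = -2·x^2 + 2·x - 6, leaving 0
The remainder is 0, so f(x) = g(x) · h(x) with h(x) = x^2 - 2·x - 2. Hence g | f, i.e. f ∈ (g).

Final answer: YES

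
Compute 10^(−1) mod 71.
Apply the extended Euclidean algorithm to (71, 10), tracking rows (r, s, t) with s·71 + t·10 = r. Each division r_prev = q·r_cur + r_new produces the new row as (previous row) − q·(current row):
  row A: (71, 1, 0)   [1·71 + 0·10 = 71]
  row B: (10, 0, 1)   [0·71 + 1·10 = 10]
  71 = 7·10 + 1   → row C = row A − 7·row B = (1, 1, −7)   [check: 1·71 − 7·10 = 1]
  10 = 10·1 + 0   → remainder 0, stop. gcd = 1 (last nonzero row C).
The gcd is 1, so 10 is invertible mod 71. The last nonzero row gives 1·71 − 7·10 = 1, so t = −7. So 10^(−1) ≡ −7 ≡ 64 (mod 71). Verify: 10 · 64 = 640 ≡ 1 (mod 71). ✓

Final answer: 10^(−1) ≡ 64 (mod 71)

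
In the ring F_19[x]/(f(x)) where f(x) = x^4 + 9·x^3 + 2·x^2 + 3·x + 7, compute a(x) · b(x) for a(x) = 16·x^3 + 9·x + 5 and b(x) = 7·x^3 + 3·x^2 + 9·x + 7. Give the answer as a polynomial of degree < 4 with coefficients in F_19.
Multiply as integer polynomials: a · b = 112·x^6 + 48·x^5 + 207·x^4 + 174·x^3 + 96·x^2 + 108·x + 35. Reducing coefficients mod 19: a · b ≡ 17·x^6 + 10·x^5 + 17·x^4 + 3·x^3 + x^2 + 13·x + 16. Now divide by f(x) = x^4 + 9·x^3 + 2·x^2 + 3·x + 7 in F_19[x], eliminating the leading term at each step:
  leading term 17·x^6: subtract (17·x^2)·f(x) = 17·x^6 + x^5 + 15·x^4 + 13·x^3 + 5·x^2, leaving 9·x^5 + 2·x^4 + 9·x^3 + 15·x^2 + 13·x + 16 (coefficients mod 19)
  leading term 9·x^5: subtract (9·x)·f(x) = 9·x^5 + 5·x^4 + 18·x^3 + 8·x^2 + 6·x, leaving 16·x^4 + 10·x^3 + 7·x^2 + 7·x + 16 (coefficients mod 19)
  leading term 16·x^4: subtract (16)·f(x) = 16·x^4 + 11·x^3 + 13·x^2 + 10·x + 17, leaving 18·x^3 + 13·x^2 + 16·x + 18 (coefficients mod 19)
The degree is now < 4, so this is the remainder. Hence a · b ≡ 18·x^3 + 13·x^2 + 16·x + 18 in F_19[x]/(f).

Final answer: a · b ≡ 18·x^3 + 13·x^2 + 16·x + 18 (mod f(x))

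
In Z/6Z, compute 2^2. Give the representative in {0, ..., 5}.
4

Use repeated squaring. Binary(2) = 10. Walk through the bits of the exponent 2 left-to-right: at each bit after the leading one, square the running value, then multiply by 2 if the bit is 1 (always reducing mod 6):
  bit 1 = 1 (leading): start with 2.
  bit 2 = 0: square 2^2 = 4 (mod 6).
Final value: 2^2 ≡ 4 (mod 6).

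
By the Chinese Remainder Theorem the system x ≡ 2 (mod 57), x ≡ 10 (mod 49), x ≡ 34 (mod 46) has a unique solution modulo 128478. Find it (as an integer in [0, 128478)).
The moduli 57, 49, 46 are pairwise coprime, so by the CRT there is a unique solution mod 57·49·46 = 128478.
Solve by successive substitution. Start with x ≡ 2 (mod 57).
  Combine with x ≡ 10 (mod 49): write x = 2 + 57·t and require 2 + 57·t ≡ 10 (mod 49), i.e. 57·t ≡ 10 − 2 ≡ 8 (mod 49). Since 57^(−1) ≡ 43 (mod 49) (57 ≡ 8 (mod 49)), t ≡ 43·8 ≡ 1 (mod 49). So x ≡ 2 + 57·1 = 59 (mod 2793).
  Combine with x ≡ 34 (mod 46): write x = 59 + 2793·t and require 59 + 2793·t ≡ 34 (mod 46), i.e. 2793·t ≡ 34 − 59 ≡ 21 (mod 46). Since 2793^(−1) ≡ 7 (mod 46) (2793 ≡ 33 (mod 46)), t ≡ 7·21 ≡ 9 (mod 46). So x ≡ 59 + 2793·9 = 25196 (mod 128478).
Unique solution in [0, 128478): x = 25196.

Final answer: x ≡ 25196 (mod 128478); the representative in [0, 128478) is 25196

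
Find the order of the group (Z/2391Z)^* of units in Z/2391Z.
(Z/2391Z)^* consists of the classes a with gcd(a, 2391) = 1, so its order is φ(2391). φ is multiplicative, with φ(p^e) = p^e − p^(e−1). Factorise 2391 = 3 · 797. Then
  φ(2391) = (3 − 1) · (797 − 1) = 2 · 796 = 1592.
Thus |(Z/2391Z)^*| = 1592.

Final answer: |(Z/2391Z)^*| = 1592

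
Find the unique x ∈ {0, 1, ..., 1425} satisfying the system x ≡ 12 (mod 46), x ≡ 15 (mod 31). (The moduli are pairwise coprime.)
x ≡ 1162 (mod 1426); the representative in [0, 1426) is 1162

The moduli 46, 31 are pairwise coprime, so by the CRT there is a unique solution mod 46·31 = 1426.
Solve by successive substitution. Start with x ≡ 12 (mod 46).
  Combine with x ≡ 15 (mod 31): write x = 12 + 46·t and require 12 + 46·t ≡ 15 (mod 31), i.e. 46·t ≡ 15 − 12 ≡ 3 (mod 31). Since 46^(−1) ≡ 29 (mod 31) (46 ≡ 15 (mod 31)), t ≡ 29·3 ≡ 25 (mod 31). So x ≡ 12 + 46·25 = 1162 (mod 1426).
Unique solution in [0, 1426): x = 1162.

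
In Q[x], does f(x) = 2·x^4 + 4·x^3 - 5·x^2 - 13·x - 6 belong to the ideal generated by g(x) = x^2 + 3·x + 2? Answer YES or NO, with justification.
In Q[x] the ideal (g) consists of all multiples of g, so f ∈ (g) iff g | f, i.e. iff the remainder of f on division by g is 0. Divide f by g (g is monic, so eliminate the leading term of the running remainder at each step):
  leading term 2·x^4: subtract (2·x^2)·g(x) = 2·x^4 + 6·x^3 + 4·x^2, leaving -2·x^3 - 9·x^2 - 13·x - 6
  leading term -2·x^3: subtract (-2·x)·g(x) = -2·x^3 - 6·x^2 - 4·x, leaving -3·x^2 - 9·x - 6
  leading term -3·x^2: subtract (-3)·g(x) = -3·x^2 - 9·x - 6, leaving 0
The remainder is 0, so f(x) = g(x) · h(x) with h(x) = 2·x^2 - 2·x - 3. Hence g | f, i.e. f ∈ (g).

Final answer: YES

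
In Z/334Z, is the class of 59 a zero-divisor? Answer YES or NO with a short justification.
gcd(59, 334) = 1, so 59 is a unit in Z/334Z (it has a multiplicative inverse). A unit cannot be a zero-divisor: if 59·b ≡ 0 then multiplying both sides by 59^(−1) gives b ≡ 0. So 59 is not a zero-divisor.

Final answer: NO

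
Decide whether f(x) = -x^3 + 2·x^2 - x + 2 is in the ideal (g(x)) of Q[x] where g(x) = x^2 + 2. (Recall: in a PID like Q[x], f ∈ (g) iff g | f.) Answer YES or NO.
NO

In Q[x] the ideal (g) consists of all multiples of g, so f ∈ (g) iff g | f, i.e. iff the remainder of f on division by g is 0. Divide f by g (g is monic, so eliminate the leading term of the running remainder at each step):
  leading term -x^3: subtract (-x)·g(x) = -x^3 - 2·x, leaving 2·x^2 + x + 2
  leading term 2·x^2: subtract (2)·g(x) = 2·x^2 + 4, leaving x - 2
The remainder r(x) = x - 2 ≠ 0 (and deg r < deg g), so g ∤ f, i.e. f ∉ (g).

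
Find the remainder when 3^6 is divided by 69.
39

Use repeated squaring. Binary(6) = 110. Walk through the bits of the exponent 6 left-to-right: at each bit after the leading one, square the running value, then multiply by 3 if the bit is 1 (always reducing mod 69):
  bit 1 = 1 (leading): start with 3.
  bit 2 = 1: square 3^2 = 9; bit is 1, so multiply 9·3 = 27 (mod 69).
  bit 3 = 0: square 27^2 = 729 ≡ 39 (mod 69).
Final value: 3^6 ≡ 39 (mod 69).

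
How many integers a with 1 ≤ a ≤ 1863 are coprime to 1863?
The number of a ∈ {1, ..., 1863} with gcd(a, 1863) = 1 is by definition Euler's totient φ(1863). φ is multiplicative, with φ(p^e) = p^e − p^(e−1). Factorise 1863 = 3^4 · 23. Then
  φ(1863) = (3^4 − 3^3) · (23 − 1) = 54 · 22 = 1188.
So there are 1188 such integers.

Final answer: 1188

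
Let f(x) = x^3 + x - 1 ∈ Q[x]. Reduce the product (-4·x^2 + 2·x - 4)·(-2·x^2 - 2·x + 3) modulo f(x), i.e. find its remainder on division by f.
First multiply in Q[x] without reducing: a · b = 8·x^4 + 4·x^3 - 8·x^2 + 14·x - 12. Now divide by f(x) = x^3 + x - 1, eliminating the leading term at each step:
  leading term 8·x^4: subtract (8·x)·f(x) = 8·x^4 + 8·x^2 - 8·x, leaving 4·x^3 - 16·x^2 + 22·x - 12
  leading term 4·x^3: subtract (4)·f(x) = 4·x^3 + 4·x - 4, leaving -16·x^2 + 18·x - 8
The degree is now < 3, so this is the remainder. Hence a · b ≡ -16·x^2 + 18·x - 8 in Q[x]/(f).

Final answer: a · b ≡ -16·x^2 + 18·x - 8 (mod f(x))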